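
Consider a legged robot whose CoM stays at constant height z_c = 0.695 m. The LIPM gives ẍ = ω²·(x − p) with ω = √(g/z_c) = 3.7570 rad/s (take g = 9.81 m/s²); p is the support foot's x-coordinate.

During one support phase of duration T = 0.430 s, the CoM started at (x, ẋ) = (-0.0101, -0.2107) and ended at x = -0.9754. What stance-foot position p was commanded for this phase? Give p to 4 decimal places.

p = 0.5038

ωT = 3.7570·0.430 = 1.615510; cosh(ωT) = 2.614621, sinh(ωT) = 2.415832
x(T) = p + (x₀−p)·cosh(ωT) + (ẋ₀/ω)·sinh(ωT) ⇒ p·(1 − cosh) = x(T) − x₀·cosh − (ẋ₀/ω)·sinh
numerator   = -0.9754 − (-0.0101)·2.614621 − (-0.2107/3.7570)·2.415832 = -0.813508
denominator = 1 − 2.614621 = -1.614621
p = -0.813508 / -1.614621 = 0.5038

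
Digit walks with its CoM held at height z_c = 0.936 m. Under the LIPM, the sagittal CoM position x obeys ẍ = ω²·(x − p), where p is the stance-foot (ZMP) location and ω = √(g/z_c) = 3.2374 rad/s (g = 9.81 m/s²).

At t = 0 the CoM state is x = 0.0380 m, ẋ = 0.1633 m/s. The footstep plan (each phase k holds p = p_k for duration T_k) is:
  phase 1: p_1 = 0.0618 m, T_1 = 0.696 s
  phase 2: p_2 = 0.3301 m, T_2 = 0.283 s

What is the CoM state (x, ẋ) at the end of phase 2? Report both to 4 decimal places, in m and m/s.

x = 0.2565, ẋ = 0.1193

phase 1: p=0.0618, T=0.696, ωT=2.253230, cosh=4.811747, sinh=4.706688; start (x,ẋ)=(0.038000, 0.163300) → end (x,ẋ)=(0.184694, 0.423107)
phase 2: p=0.3301, T=0.283, ωT=0.916184, cosh=1.449888, sinh=1.049846; start (x,ẋ)=(0.184694, 0.423107) → end (x,ẋ)=(0.256485, 0.119256)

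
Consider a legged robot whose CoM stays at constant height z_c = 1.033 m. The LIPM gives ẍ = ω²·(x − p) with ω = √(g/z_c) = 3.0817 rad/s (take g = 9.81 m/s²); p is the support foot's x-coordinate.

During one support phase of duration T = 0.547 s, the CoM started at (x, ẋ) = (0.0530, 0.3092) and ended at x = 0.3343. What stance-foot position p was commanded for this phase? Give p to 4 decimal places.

ωT = 3.0817·0.547 = 1.685690; cosh(ωT) = 2.790745, sinh(ωT) = 2.605428
x(T) = p + (x₀−p)·cosh(ωT) + (ẋ₀/ω)·sinh(ωT) ⇒ p·(1 − cosh) = x(T) − x₀·cosh − (ẋ₀/ω)·sinh
numerator   = 0.3343 − (0.0530)·2.790745 − (0.3092/3.0817)·2.605428 = -0.075023
denominator = 1 − 2.790745 = -1.790745
p = -0.075023 / -1.790745 = 0.0419

p = 0.0419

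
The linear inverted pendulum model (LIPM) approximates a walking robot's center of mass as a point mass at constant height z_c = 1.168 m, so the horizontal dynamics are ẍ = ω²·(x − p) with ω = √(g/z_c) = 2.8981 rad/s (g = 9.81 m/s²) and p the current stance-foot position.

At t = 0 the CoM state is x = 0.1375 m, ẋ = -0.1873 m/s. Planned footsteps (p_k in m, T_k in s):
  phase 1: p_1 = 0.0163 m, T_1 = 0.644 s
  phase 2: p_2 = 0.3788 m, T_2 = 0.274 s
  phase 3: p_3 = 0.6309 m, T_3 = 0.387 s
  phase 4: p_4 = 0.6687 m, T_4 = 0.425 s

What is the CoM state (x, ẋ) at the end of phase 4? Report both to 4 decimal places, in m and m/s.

phase 1: p=0.0163, T=0.644, ωT=1.866376, cosh=3.309756, sinh=3.155072; start (x,ẋ)=(0.137500, -0.187300) → end (x,ẋ)=(0.213535, 0.488301)
phase 2: p=0.3788, T=0.274, ωT=0.794079, cosh=1.332200, sinh=0.880203; start (x,ẋ)=(0.213535, 0.488301) → end (x,ẋ)=(0.306939, 0.228937)
phase 3: p=0.6309, T=0.387, ωT=1.121565, cosh=1.697712, sinh=1.371942; start (x,ẋ)=(0.306939, 0.228937) → end (x,ẋ)=(0.189285, -0.899409)
phase 4: p=0.6687, T=0.425, ωT=1.231692, cosh=1.859412, sinh=1.567613; start (x,ẋ)=(0.189285, -0.899409) → end (x,ẋ)=(-0.709230, -3.850404)

x = -0.7092, ẋ = -3.8504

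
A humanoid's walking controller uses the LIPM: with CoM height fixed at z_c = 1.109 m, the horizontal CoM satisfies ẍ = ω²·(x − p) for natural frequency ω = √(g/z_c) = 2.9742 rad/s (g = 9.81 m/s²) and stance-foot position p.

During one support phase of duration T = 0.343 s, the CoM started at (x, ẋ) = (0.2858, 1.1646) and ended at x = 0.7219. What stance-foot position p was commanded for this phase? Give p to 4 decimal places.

ωT = 2.9742·0.343 = 1.020151; cosh(ωT) = 1.567077, sinh(ωT) = 1.206536
x(T) = p + (x₀−p)·cosh(ωT) + (ẋ₀/ω)·sinh(ωT) ⇒ p·(1 − cosh) = x(T) − x₀·cosh − (ẋ₀/ω)·sinh
numerator   = 0.7219 − (0.2858)·1.567077 − (1.1646/2.9742)·1.206536 = -0.198411
denominator = 1 − 1.567077 = -0.567077
p = -0.198411 / -0.567077 = 0.3499

p = 0.3499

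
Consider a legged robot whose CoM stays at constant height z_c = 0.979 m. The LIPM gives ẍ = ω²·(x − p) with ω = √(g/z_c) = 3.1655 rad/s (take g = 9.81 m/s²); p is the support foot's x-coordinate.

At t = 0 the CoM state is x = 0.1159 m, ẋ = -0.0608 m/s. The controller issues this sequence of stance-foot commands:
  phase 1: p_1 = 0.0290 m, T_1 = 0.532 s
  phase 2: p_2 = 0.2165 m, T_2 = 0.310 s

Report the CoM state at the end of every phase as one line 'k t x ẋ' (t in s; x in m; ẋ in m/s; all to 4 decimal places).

1 0.5320 0.2212 0.5460
2 0.8420 0.4214 0.8477

phase 1: p=0.0290, T=0.532, ωT=1.684046, cosh=2.786465, sinh=2.600844; start (x,ẋ)=(0.115900, -0.060800) → end (x,ẋ)=(0.221189, 0.546028)
phase 2: p=0.2165, T=0.310, ωT=0.981305, cosh=1.521379, sinh=1.146557; start (x,ẋ)=(0.221189, 0.546028) → end (x,ẋ)=(0.421408, 0.847735)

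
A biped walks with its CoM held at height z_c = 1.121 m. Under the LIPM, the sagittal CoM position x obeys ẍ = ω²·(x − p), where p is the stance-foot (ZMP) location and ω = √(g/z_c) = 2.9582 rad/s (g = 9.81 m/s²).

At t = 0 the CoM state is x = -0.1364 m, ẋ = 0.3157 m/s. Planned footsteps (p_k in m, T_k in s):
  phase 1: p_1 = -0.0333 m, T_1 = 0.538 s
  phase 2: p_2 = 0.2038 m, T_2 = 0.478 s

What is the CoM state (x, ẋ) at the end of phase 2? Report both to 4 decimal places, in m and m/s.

phase 1: p=-0.0333, T=0.538, ωT=1.591512, cosh=2.557392, sinh=2.353775; start (x,ẋ)=(-0.136400, 0.315700) → end (x,ẋ)=(-0.045772, 0.089490)
phase 2: p=0.2038, T=0.478, ωT=1.414020, cosh=2.177808, sinh=1.934644; start (x,ẋ)=(-0.045772, 0.089490) → end (x,ẋ)=(-0.281193, -1.233422)

x = -0.2812, ẋ = -1.2334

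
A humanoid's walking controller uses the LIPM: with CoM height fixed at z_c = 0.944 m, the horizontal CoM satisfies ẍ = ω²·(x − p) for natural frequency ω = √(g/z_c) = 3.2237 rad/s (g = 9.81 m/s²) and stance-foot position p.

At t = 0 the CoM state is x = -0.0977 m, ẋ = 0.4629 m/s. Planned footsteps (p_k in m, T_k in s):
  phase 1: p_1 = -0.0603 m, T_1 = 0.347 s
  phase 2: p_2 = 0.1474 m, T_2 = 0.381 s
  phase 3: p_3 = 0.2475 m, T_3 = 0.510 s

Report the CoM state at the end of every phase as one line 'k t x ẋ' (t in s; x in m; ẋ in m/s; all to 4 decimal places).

phase 1: p=-0.0603, T=0.347, ωT=1.118624, cosh=1.693684, sinh=1.366955; start (x,ẋ)=(-0.097700, 0.462900) → end (x,ẋ)=(0.072641, 0.619198)
phase 2: p=0.1474, T=0.381, ωT=1.228230, cosh=1.853994, sinh=1.561184; start (x,ẋ)=(0.072641, 0.619198) → end (x,ẋ)=(0.308664, 0.771743)
phase 3: p=0.2475, T=0.510, ωT=1.644087, cosh=2.684735, sinh=2.491546; start (x,ẋ)=(0.308664, 0.771743) → end (x,ẋ)=(1.008178, 2.563199)

1 0.3470 0.0726 0.6192
2 0.7280 0.3087 0.7717
3 1.2380 1.0082 2.5632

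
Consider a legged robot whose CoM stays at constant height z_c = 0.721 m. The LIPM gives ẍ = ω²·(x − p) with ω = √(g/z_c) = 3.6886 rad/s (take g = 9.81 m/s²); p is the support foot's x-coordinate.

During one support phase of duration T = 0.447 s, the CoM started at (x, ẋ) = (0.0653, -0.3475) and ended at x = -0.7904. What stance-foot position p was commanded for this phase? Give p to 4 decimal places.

ωT = 3.6886·0.447 = 1.648804; cosh(ωT) = 2.696518, sinh(ωT) = 2.504239
x(T) = p + (x₀−p)·cosh(ωT) + (ẋ₀/ω)·sinh(ωT) ⇒ p·(1 − cosh) = x(T) − x₀·cosh − (ẋ₀/ω)·sinh
numerator   = -0.7904 − (0.0653)·2.696518 − (-0.3475/3.6886)·2.504239 = -0.730560
denominator = 1 − 2.696518 = -1.696518
p = -0.730560 / -1.696518 = 0.4306

p = 0.4306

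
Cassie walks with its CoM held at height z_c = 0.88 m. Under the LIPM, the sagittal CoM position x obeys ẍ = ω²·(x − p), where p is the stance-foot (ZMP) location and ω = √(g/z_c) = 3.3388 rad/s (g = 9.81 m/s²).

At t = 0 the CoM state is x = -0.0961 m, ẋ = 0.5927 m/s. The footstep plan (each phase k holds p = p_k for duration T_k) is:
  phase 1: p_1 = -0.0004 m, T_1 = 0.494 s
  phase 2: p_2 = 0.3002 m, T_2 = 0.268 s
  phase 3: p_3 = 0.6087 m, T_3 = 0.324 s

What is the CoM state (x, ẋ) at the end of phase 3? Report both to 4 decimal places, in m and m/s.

phase 1: p=-0.0004, T=0.494, ωT=1.649367, cosh=2.697929, sinh=2.505757; start (x,ẋ)=(-0.096100, 0.592700) → end (x,ẋ)=(0.186227, 0.798415)
phase 2: p=0.3002, T=0.268, ωT=0.894798, cosh=1.427766, sinh=1.019076; start (x,ẋ)=(0.186227, 0.798415) → end (x,ẋ)=(0.381168, 0.752159)
phase 3: p=0.6087, T=0.324, ωT=1.081771, cosh=1.644447, sinh=1.305453; start (x,ẋ)=(0.381168, 0.752159) → end (x,ẋ)=(0.528625, 0.245154)

x = 0.5286, ẋ = 0.2452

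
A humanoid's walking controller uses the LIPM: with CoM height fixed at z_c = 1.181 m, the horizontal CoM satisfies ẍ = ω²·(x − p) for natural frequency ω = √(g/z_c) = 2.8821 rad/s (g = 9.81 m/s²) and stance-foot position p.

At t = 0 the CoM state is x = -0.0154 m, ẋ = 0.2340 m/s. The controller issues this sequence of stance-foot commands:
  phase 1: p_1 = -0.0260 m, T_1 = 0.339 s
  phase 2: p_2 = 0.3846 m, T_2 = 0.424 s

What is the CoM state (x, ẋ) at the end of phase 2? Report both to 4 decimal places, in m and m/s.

phase 1: p=-0.0260, T=0.339, ωT=0.977032, cosh=1.516493, sinh=1.140066; start (x,ẋ)=(-0.015400, 0.234000) → end (x,ẋ)=(0.082638, 0.389689)
phase 2: p=0.3846, T=0.424, ωT=1.222010, cosh=1.844321, sinh=1.549683; start (x,ẋ)=(0.082638, 0.389689) → end (x,ẋ)=(0.037217, -0.629956)

x = 0.0372, ẋ = -0.6300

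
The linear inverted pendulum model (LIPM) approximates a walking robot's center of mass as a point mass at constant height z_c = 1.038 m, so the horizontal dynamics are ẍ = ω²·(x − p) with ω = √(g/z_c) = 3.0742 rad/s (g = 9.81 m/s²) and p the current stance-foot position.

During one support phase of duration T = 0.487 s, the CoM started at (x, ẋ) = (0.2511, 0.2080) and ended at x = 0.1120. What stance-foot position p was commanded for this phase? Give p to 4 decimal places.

p = 0.4611

ωT = 3.0742·0.487 = 1.497135; cosh(ωT) = 2.346320, sinh(ωT) = 2.122549
x(T) = p + (x₀−p)·cosh(ωT) + (ẋ₀/ω)·sinh(ωT) ⇒ p·(1 − cosh) = x(T) − x₀·cosh − (ẋ₀/ω)·sinh
numerator   = 0.1120 − (0.2511)·2.346320 − (0.2080/3.0742)·2.122549 = -0.620772
denominator = 1 − 2.346320 = -1.346320
p = -0.620772 / -1.346320 = 0.4611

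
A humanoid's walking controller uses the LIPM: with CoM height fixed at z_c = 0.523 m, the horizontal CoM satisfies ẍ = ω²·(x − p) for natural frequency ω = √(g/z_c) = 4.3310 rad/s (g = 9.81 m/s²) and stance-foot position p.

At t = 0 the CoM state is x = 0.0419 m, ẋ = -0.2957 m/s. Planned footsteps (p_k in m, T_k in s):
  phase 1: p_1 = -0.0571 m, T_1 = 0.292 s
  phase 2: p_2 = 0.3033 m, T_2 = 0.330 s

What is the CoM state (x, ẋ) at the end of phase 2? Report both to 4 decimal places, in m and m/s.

phase 1: p=-0.0571, T=0.292, ωT=1.264652, cosh=1.912099, sinh=1.629761; start (x,ẋ)=(0.041900, -0.295700) → end (x,ẋ)=(0.020925, 0.133383)
phase 2: p=0.3033, T=0.330, ωT=1.429230, cosh=2.207488, sinh=1.967995; start (x,ẋ)=(0.020925, 0.133383) → end (x,ẋ)=(-0.259429, -2.112345)

x = -0.2594, ẋ = -2.1123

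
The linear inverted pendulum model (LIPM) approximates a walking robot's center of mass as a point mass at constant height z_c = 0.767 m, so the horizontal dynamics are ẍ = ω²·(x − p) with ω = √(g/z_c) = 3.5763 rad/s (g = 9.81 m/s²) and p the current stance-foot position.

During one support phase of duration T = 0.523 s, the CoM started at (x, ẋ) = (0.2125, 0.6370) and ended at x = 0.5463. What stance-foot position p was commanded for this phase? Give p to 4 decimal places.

p = 0.3118

ωT = 3.5763·0.523 = 1.870405; cosh(ωT) = 3.322493, sinh(ωT) = 3.168431
x(T) = p + (x₀−p)·cosh(ωT) + (ẋ₀/ω)·sinh(ωT) ⇒ p·(1 − cosh) = x(T) − x₀·cosh − (ẋ₀/ω)·sinh
numerator   = 0.5463 − (0.2125)·3.322493 − (0.6370/3.5763)·3.168431 = -0.724081
denominator = 1 − 3.322493 = -2.322493
p = -0.724081 / -2.322493 = 0.3118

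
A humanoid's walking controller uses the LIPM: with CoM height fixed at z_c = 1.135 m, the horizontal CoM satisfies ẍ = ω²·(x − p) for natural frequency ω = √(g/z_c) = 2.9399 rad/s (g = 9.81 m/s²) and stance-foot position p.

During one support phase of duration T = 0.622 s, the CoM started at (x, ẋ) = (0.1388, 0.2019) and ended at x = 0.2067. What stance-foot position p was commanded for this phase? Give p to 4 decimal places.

p = 0.2028

ωT = 2.9399·0.622 = 1.828618; cosh(ωT) = 3.192956, sinh(ωT) = 3.032320
x(T) = p + (x₀−p)·cosh(ωT) + (ẋ₀/ω)·sinh(ωT) ⇒ p·(1 − cosh) = x(T) − x₀·cosh − (ẋ₀/ω)·sinh
numerator   = 0.2067 − (0.1388)·3.192956 − (0.2019/2.9399)·3.032320 = -0.444729
denominator = 1 − 3.192956 = -2.192956
p = -0.444729 / -2.192956 = 0.2028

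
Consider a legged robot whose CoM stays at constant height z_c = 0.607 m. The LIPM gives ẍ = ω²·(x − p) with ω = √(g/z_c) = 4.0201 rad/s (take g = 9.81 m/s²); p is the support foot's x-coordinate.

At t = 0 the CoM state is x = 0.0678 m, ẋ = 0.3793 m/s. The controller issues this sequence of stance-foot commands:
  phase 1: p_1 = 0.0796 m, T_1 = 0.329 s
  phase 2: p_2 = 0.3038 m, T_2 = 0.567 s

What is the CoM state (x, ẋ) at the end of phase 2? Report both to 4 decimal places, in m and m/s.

x = 0.7092, ẋ = 1.7337

phase 1: p=0.0796, T=0.329, ωT=1.322613, cosh=2.009827, sinh=1.743389; start (x,ẋ)=(0.067800, 0.379300) → end (x,ẋ)=(0.220374, 0.679626)
phase 2: p=0.3038, T=0.567, ωT=2.279397, cosh=4.936565, sinh=4.834219; start (x,ẋ)=(0.220374, 0.679626) → end (x,ẋ)=(0.709222, 1.733719)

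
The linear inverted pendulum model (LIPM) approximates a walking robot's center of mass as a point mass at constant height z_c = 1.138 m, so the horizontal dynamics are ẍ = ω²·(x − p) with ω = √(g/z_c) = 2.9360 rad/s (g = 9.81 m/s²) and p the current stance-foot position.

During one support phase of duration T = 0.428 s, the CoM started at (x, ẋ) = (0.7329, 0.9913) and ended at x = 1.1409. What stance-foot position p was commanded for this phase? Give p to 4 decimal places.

ωT = 2.9360·0.428 = 1.256608; cosh(ωT) = 1.899051, sinh(ωT) = 1.614433
x(T) = p + (x₀−p)·cosh(ωT) + (ẋ₀/ω)·sinh(ωT) ⇒ p·(1 − cosh) = x(T) − x₀·cosh − (ẋ₀/ω)·sinh
numerator   = 1.1409 − (0.7329)·1.899051 − (0.9913/2.9360)·1.614433 = -0.796005
denominator = 1 − 1.899051 = -0.899051
p = -0.796005 / -0.899051 = 0.8854

p = 0.8854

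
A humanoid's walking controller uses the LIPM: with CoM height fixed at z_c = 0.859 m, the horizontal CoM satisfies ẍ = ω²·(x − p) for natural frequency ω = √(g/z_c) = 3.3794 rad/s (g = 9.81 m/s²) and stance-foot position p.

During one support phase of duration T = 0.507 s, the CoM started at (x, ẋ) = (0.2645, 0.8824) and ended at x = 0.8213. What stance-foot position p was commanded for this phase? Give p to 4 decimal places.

p = 0.3417

ωT = 3.3794·0.507 = 1.713356; cosh(ωT) = 2.863903, sinh(ωT) = 2.683643
x(T) = p + (x₀−p)·cosh(ωT) + (ẋ₀/ω)·sinh(ωT) ⇒ p·(1 − cosh) = x(T) − x₀·cosh − (ẋ₀/ω)·sinh
numerator   = 0.8213 − (0.2645)·2.863903 − (0.8824/3.3794)·2.683643 = -0.636932
denominator = 1 − 2.863903 = -1.863903
p = -0.636932 / -1.863903 = 0.3417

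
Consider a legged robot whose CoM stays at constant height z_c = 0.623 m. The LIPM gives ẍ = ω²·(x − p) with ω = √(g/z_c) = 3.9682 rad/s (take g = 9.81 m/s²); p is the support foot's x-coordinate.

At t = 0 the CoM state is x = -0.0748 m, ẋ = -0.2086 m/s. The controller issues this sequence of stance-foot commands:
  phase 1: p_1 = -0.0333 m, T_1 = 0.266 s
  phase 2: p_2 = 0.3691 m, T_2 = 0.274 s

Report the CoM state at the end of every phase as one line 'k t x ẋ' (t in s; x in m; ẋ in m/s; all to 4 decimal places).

phase 1: p=-0.0333, T=0.266, ωT=1.055541, cosh=1.610767, sinh=1.262763; start (x,ẋ)=(-0.074800, -0.208600) → end (x,ẋ)=(-0.166528, -0.543958)
phase 2: p=0.3691, T=0.274, ωT=1.087287, cosh=1.651673, sinh=1.314543; start (x,ẋ)=(-0.166528, -0.543958) → end (x,ẋ)=(-0.695778, -3.692472)

1 0.2660 -0.1665 -0.5440
2 0.5400 -0.6958 -3.6925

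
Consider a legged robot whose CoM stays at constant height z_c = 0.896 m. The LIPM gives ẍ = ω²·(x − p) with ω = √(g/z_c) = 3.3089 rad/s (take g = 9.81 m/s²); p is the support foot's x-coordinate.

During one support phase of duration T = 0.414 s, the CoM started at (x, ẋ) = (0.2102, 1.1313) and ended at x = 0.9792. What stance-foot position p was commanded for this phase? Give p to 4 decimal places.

p = 0.0825

ωT = 3.3089·0.414 = 1.369885; cosh(ωT) = 2.094516, sinh(ωT) = 1.840380
x(T) = p + (x₀−p)·cosh(ωT) + (ẋ₀/ω)·sinh(ωT) ⇒ p·(1 − cosh) = x(T) − x₀·cosh − (ẋ₀/ω)·sinh
numerator   = 0.9792 − (0.2102)·2.094516 − (1.1313/3.3089)·1.840380 = -0.090286
denominator = 1 − 2.094516 = -1.094516
p = -0.090286 / -1.094516 = 0.0825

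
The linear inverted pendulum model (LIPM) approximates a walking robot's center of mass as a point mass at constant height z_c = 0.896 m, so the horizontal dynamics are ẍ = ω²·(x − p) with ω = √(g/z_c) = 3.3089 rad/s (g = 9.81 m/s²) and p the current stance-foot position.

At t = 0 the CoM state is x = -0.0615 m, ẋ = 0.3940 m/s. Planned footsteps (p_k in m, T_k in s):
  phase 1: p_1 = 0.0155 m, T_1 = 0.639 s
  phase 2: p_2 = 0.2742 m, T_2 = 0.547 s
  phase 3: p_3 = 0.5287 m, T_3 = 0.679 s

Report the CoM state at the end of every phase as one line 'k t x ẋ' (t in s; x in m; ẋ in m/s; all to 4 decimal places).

phase 1: p=0.0155, T=0.639, ωT=2.114387, cosh=4.202607, sinh=4.081900; start (x,ẋ)=(-0.061500, 0.394000) → end (x,ẋ)=(0.177943, 0.615819)
phase 2: p=0.2742, T=0.547, ωT=1.809968, cosh=3.136957, sinh=2.973297; start (x,ẋ)=(0.177943, 0.615819) → end (x,ẋ)=(0.525605, 0.984783)
phase 3: p=0.5287, T=0.679, ωT=2.246743, cosh=4.781314, sinh=4.675571; start (x,ẋ)=(0.525605, 0.984783) → end (x,ẋ)=(1.905427, 4.660669)

1 0.6390 0.1779 0.6158
2 1.1860 0.5256 0.9848
3 1.8650 1.9054 4.6607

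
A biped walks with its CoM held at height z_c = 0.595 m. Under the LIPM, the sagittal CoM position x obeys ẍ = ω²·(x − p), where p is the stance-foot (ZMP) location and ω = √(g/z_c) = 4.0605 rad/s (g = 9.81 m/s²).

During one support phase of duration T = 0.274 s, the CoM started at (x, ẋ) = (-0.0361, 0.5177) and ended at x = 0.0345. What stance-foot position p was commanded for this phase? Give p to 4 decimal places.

p = 0.1133

ωT = 4.0605·0.274 = 1.112577; cosh(ωT) = 1.685449, sinh(ωT) = 1.356739
x(T) = p + (x₀−p)·cosh(ωT) + (ẋ₀/ω)·sinh(ωT) ⇒ p·(1 − cosh) = x(T) − x₀·cosh − (ẋ₀/ω)·sinh
numerator   = 0.0345 − (-0.0361)·1.685449 − (0.5177/4.0605)·1.356739 = -0.077635
denominator = 1 − 1.685449 = -0.685449
p = -0.077635 / -0.685449 = 0.1133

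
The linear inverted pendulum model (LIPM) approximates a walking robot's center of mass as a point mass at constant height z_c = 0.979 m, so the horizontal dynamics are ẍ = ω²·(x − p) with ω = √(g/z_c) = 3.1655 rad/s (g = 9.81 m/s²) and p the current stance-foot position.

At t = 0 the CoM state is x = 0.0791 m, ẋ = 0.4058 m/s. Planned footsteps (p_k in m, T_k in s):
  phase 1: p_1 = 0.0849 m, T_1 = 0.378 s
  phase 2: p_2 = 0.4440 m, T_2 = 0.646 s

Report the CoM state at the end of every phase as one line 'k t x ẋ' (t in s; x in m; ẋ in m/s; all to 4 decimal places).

phase 1: p=0.0849, T=0.378, ωT=1.196559, cosh=1.805472, sinh=1.503240; start (x,ẋ)=(0.079100, 0.405800) → end (x,ẋ)=(0.267135, 0.705061)
phase 2: p=0.4440, T=0.646, ωT=2.044913, cosh=3.928939, sinh=3.799547; start (x,ẋ)=(0.267135, 0.705061) → end (x,ẋ)=(0.595395, 0.642911)

1 0.3780 0.2671 0.7051
2 1.0240 0.5954 0.6429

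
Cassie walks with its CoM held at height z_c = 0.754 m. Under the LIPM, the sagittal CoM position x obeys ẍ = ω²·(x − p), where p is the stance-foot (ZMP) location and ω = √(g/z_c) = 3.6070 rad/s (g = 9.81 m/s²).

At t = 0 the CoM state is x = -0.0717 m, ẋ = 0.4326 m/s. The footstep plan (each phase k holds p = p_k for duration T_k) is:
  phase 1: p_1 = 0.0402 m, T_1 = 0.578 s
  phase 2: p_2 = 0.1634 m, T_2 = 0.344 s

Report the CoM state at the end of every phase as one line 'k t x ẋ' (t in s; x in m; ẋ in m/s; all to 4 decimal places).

phase 1: p=0.0402, T=0.578, ωT=2.084846, cosh=4.083839, sinh=3.959513; start (x,ẋ)=(-0.071700, 0.432600) → end (x,ẋ)=(0.058096, 0.168517)
phase 2: p=0.1634, T=0.344, ωT=1.240808, cosh=1.873779, sinh=1.584628; start (x,ẋ)=(0.058096, 0.168517) → end (x,ẋ)=(0.040118, -0.286125)

1 0.5780 0.0581 0.1685
2 0.9220 0.0401 -0.2861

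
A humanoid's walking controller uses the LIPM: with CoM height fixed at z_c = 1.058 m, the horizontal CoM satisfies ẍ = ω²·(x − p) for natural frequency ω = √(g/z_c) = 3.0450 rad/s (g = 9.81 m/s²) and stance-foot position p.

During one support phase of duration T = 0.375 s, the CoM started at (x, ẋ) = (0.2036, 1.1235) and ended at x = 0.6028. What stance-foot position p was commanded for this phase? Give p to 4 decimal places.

p = 0.3687

ωT = 3.0450·0.375 = 1.141875; cosh(ωT) = 1.725928, sinh(ωT) = 1.406708
x(T) = p + (x₀−p)·cosh(ωT) + (ẋ₀/ω)·sinh(ωT) ⇒ p·(1 − cosh) = x(T) − x₀·cosh − (ẋ₀/ω)·sinh
numerator   = 0.6028 − (0.2036)·1.725928 − (1.1235/3.0450)·1.406708 = -0.267626
denominator = 1 − 1.725928 = -0.725928
p = -0.267626 / -0.725928 = 0.3687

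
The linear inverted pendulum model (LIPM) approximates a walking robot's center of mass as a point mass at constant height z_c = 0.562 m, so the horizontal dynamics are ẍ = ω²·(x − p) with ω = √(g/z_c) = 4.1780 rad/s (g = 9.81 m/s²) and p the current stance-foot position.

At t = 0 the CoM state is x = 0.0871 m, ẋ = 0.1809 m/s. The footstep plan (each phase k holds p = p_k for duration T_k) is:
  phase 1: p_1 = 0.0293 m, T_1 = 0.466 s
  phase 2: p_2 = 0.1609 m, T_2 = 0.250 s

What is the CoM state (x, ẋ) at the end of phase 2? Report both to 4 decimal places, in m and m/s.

phase 1: p=0.0293, T=0.466, ωT=1.946948, cosh=3.574989, sinh=3.432280; start (x,ẋ)=(0.087100, 0.180900) → end (x,ẋ)=(0.384546, 1.475571)
phase 2: p=0.1609, T=0.250, ωT=1.044500, cosh=1.596922, sinh=1.245055; start (x,ẋ)=(0.384546, 1.475571) → end (x,ẋ)=(0.957769, 3.519743)

x = 0.9578, ẋ = 3.5197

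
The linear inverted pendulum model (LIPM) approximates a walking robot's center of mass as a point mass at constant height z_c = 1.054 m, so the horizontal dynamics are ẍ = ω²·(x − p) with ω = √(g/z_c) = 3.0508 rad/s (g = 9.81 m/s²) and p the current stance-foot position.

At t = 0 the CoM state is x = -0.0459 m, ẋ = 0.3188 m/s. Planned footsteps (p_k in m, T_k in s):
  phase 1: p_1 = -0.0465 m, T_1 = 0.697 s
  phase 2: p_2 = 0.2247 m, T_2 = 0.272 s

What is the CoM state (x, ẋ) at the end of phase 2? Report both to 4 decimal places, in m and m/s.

phase 1: p=-0.0465, T=0.697, ωT=2.126408, cosh=4.251978, sinh=4.132713; start (x,ẋ)=(-0.045900, 0.318800) → end (x,ẋ)=(0.387908, 1.363096)
phase 2: p=0.2247, T=0.272, ωT=0.829818, cosh=1.364515, sinh=0.928386; start (x,ẋ)=(0.387908, 1.363096) → end (x,ẋ)=(0.862202, 2.322221)

x = 0.8622, ẋ = 2.3222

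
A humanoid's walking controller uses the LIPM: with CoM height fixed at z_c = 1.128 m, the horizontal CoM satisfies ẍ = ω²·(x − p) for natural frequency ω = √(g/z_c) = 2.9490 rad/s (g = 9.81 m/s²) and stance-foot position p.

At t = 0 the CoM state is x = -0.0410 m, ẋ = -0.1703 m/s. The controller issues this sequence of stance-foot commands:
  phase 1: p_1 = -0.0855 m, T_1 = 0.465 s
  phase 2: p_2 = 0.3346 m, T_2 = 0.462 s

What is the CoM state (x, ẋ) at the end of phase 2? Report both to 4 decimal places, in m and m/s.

phase 1: p=-0.0855, T=0.465, ωT=1.371285, cosh=2.097096, sinh=1.843315; start (x,ẋ)=(-0.041000, -0.170300) → end (x,ẋ)=(-0.098628, -0.115236)
phase 2: p=0.3346, T=0.462, ωT=1.362438, cosh=2.080870, sinh=1.824834; start (x,ẋ)=(-0.098628, -0.115236) → end (x,ẋ)=(-0.638198, -2.571179)

x = -0.6382, ẋ = -2.5712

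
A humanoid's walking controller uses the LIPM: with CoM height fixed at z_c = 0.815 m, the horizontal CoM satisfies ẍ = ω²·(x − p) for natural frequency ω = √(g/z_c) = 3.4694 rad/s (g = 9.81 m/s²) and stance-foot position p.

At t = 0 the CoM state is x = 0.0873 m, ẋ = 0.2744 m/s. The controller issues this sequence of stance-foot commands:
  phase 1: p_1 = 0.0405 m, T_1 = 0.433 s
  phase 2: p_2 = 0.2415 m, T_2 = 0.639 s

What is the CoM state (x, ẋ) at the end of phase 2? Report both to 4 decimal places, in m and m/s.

x = 1.9030, ẋ = 5.8430

phase 1: p=0.0405, T=0.433, ωT=1.502250, cosh=2.357207, sinh=2.134578; start (x,ẋ)=(0.087300, 0.274400) → end (x,ẋ)=(0.319644, 0.993405)
phase 2: p=0.2415, T=0.639, ωT=2.216947, cosh=4.644101, sinh=4.535159; start (x,ẋ)=(0.319644, 0.993405) → end (x,ẋ)=(1.902977, 5.843015)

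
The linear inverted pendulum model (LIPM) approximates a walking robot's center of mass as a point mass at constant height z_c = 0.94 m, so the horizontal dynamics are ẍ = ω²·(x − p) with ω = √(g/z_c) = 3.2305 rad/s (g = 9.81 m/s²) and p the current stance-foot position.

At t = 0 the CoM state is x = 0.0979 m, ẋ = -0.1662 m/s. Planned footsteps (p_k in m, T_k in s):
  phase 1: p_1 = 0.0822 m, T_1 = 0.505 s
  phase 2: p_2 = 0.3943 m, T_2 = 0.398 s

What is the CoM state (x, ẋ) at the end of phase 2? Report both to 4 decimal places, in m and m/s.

x = -0.5420, ẋ = -2.7576

phase 1: p=0.0822, T=0.505, ωT=1.631403, cosh=2.653346, sinh=2.457691; start (x,ẋ)=(0.097900, -0.166200) → end (x,ẋ)=(-0.002584, -0.316335)
phase 2: p=0.3943, T=0.398, ωT=1.285739, cosh=1.946893, sinh=1.670447; start (x,ẋ)=(-0.002584, -0.316335) → end (x,ẋ)=(-0.541963, -2.757605)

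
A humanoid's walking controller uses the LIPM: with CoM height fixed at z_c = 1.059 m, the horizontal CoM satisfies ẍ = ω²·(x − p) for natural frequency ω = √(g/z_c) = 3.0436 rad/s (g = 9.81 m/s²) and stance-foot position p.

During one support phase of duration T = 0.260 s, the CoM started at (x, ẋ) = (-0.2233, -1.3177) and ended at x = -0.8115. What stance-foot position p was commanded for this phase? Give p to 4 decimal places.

ωT = 3.0436·0.260 = 0.791336; cosh(ωT) = 1.329790, sinh(ωT) = 0.876552
x(T) = p + (x₀−p)·cosh(ωT) + (ẋ₀/ω)·sinh(ωT) ⇒ p·(1 − cosh) = x(T) − x₀·cosh − (ẋ₀/ω)·sinh
numerator   = -0.8115 − (-0.2233)·1.329790 − (-1.3177/3.0436)·0.876552 = -0.135062
denominator = 1 − 1.329790 = -0.329790
p = -0.135062 / -0.329790 = 0.4095

p = 0.4095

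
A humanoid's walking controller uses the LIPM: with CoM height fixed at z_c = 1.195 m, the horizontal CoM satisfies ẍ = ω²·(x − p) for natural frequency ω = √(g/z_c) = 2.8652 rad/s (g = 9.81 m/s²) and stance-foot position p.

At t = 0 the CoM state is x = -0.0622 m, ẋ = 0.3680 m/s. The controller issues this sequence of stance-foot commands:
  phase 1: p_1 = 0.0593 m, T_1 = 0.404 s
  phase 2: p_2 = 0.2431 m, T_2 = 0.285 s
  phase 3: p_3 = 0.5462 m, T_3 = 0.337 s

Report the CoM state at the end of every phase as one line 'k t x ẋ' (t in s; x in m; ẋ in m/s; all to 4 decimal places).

1 0.4040 0.0311 0.1442
2 0.6890 0.0022 -0.3581
3 1.0260 -0.4121 -2.2886

phase 1: p=0.0593, T=0.404, ωT=1.157541, cosh=1.748178, sinh=1.433920; start (x,ẋ)=(-0.062200, 0.368000) → end (x,ẋ)=(0.031066, 0.144151)
phase 2: p=0.2431, T=0.285, ωT=0.816582, cosh=1.352346, sinh=0.910406; start (x,ẋ)=(0.031066, 0.144151) → end (x,ẋ)=(0.002160, -0.358149)
phase 3: p=0.5462, T=0.337, ωT=0.965572, cosh=1.503528, sinh=1.122763; start (x,ẋ)=(0.002160, -0.358149) → end (x,ẋ)=(-0.412124, -2.288631)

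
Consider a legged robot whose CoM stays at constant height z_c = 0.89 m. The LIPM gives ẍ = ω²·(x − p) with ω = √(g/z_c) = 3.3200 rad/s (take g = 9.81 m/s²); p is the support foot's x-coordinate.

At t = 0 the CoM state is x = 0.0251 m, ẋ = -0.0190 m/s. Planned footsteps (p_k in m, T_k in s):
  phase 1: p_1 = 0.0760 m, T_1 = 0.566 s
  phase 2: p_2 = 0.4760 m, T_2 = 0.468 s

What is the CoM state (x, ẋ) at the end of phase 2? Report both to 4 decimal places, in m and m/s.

x = -1.3895, ẋ = -5.9080

phase 1: p=0.0760, T=0.566, ωT=1.879120, cosh=3.350232, sinh=3.197508; start (x,ẋ)=(0.025100, -0.019000) → end (x,ẋ)=(-0.112826, -0.603995)
phase 2: p=0.4760, T=0.468, ωT=1.553760, cosh=2.470335, sinh=2.258884; start (x,ẋ)=(-0.112826, -0.603995) → end (x,ẋ)=(-1.389547, -5.907965)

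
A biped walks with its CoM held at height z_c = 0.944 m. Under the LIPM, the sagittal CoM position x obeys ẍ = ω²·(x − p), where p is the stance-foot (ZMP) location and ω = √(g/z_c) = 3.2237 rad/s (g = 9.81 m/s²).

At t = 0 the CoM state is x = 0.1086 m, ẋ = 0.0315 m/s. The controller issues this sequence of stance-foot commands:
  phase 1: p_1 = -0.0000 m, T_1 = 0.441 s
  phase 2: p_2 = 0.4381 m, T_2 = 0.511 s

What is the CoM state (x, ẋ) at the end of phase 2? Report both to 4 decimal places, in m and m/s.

x = 0.5343, ẋ = 0.5674

phase 1: p=-0.0000, T=0.441, ωT=1.421652, cosh=2.192637, sinh=1.951322; start (x,ẋ)=(0.108600, 0.031500) → end (x,ẋ)=(0.257188, 0.752214)
phase 2: p=0.4381, T=0.511, ωT=1.647311, cosh=2.692781, sinh=2.500214; start (x,ẋ)=(0.257188, 0.752214) → end (x,ẋ)=(0.534339, 0.567404)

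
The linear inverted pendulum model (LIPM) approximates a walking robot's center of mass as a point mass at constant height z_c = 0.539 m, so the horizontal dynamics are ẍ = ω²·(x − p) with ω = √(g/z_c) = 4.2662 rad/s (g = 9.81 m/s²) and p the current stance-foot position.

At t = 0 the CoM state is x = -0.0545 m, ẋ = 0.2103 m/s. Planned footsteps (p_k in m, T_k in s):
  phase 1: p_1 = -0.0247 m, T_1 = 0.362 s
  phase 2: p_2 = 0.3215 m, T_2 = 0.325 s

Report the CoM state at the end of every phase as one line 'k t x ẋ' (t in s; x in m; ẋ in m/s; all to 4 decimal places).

phase 1: p=-0.0247, T=0.362, ωT=1.544364, cosh=2.449220, sinh=2.235773; start (x,ẋ)=(-0.054500, 0.210300) → end (x,ẋ)=(0.012524, 0.230831)
phase 2: p=0.3215, T=0.325, ωT=1.386515, cosh=2.125414, sinh=1.875469; start (x,ẋ)=(0.012524, 0.230831) → end (x,ẋ)=(-0.233725, -1.981541)

1 0.3620 0.0125 0.2308
2 0.6870 -0.2337 -1.9815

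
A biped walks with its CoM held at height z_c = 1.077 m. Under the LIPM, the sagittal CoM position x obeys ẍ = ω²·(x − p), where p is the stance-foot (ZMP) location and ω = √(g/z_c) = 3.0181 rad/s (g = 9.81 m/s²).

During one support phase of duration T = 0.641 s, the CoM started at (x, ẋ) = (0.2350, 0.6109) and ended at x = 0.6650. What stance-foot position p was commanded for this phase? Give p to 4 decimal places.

ωT = 3.0181·0.641 = 1.934602; cosh(ωT) = 3.532886, sinh(ωT) = 3.388404
x(T) = p + (x₀−p)·cosh(ωT) + (ẋ₀/ω)·sinh(ωT) ⇒ p·(1 − cosh) = x(T) − x₀·cosh − (ẋ₀/ω)·sinh
numerator   = 0.6650 − (0.2350)·3.532886 − (0.6109/3.0181)·3.388404 = -0.851082
denominator = 1 − 3.532886 = -2.532886
p = -0.851082 / -2.532886 = 0.3360

p = 0.3360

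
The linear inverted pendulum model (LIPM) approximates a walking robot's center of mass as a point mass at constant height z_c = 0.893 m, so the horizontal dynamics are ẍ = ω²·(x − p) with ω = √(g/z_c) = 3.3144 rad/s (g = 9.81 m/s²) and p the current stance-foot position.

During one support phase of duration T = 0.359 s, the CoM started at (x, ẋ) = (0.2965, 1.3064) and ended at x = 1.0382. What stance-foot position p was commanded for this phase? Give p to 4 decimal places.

p = 0.1030

ωT = 3.3144·0.359 = 1.189870; cosh(ωT) = 1.795457, sinh(ωT) = 1.491196
x(T) = p + (x₀−p)·cosh(ωT) + (ẋ₀/ω)·sinh(ωT) ⇒ p·(1 − cosh) = x(T) − x₀·cosh − (ẋ₀/ω)·sinh
numerator   = 1.0382 − (0.2965)·1.795457 − (1.3064/3.3144)·1.491196 = -0.081921
denominator = 1 − 1.795457 = -0.795457
p = -0.081921 / -0.795457 = 0.1030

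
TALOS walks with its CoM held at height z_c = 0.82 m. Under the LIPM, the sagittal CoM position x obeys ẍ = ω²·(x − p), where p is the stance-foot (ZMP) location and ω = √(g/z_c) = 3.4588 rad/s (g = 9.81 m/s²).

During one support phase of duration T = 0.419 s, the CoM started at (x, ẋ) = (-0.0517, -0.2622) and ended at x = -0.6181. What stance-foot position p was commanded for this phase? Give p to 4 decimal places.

ωT = 3.4588·0.419 = 1.449237; cosh(ωT) = 2.247307, sinh(ωT) = 2.012557
x(T) = p + (x₀−p)·cosh(ωT) + (ẋ₀/ω)·sinh(ωT) ⇒ p·(1 − cosh) = x(T) − x₀·cosh − (ẋ₀/ω)·sinh
numerator   = -0.6181 − (-0.0517)·2.247307 − (-0.2622/3.4588)·2.012557 = -0.349349
denominator = 1 − 2.247307 = -1.247307
p = -0.349349 / -1.247307 = 0.2801

p = 0.2801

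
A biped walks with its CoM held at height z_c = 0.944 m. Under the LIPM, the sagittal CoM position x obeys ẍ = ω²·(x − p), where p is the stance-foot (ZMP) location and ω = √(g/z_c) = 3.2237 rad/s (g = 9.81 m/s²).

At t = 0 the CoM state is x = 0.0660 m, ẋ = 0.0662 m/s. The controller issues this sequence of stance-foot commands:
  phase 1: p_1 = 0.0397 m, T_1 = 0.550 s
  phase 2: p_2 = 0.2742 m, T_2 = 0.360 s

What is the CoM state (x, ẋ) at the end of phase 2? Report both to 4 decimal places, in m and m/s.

x = 0.3035, ẋ = 0.3304

phase 1: p=0.0397, T=0.550, ωT=1.773035, cosh=3.029258, sinh=2.859441; start (x,ẋ)=(0.066000, 0.066200) → end (x,ẋ)=(0.178089, 0.442970)
phase 2: p=0.2742, T=0.360, ωT=1.160532, cosh=1.752475, sinh=1.439156; start (x,ẋ)=(0.178089, 0.442970) → end (x,ẋ)=(0.303523, 0.330397)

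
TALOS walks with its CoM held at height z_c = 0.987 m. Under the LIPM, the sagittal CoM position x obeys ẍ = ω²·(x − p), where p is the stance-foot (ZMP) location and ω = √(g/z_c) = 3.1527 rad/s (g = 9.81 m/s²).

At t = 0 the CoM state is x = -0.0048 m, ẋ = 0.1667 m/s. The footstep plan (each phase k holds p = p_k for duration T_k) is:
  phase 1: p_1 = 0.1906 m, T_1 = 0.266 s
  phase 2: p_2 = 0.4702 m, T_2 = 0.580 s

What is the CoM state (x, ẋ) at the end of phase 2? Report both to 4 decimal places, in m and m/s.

x = -1.4573, ẋ = -5.8807

phase 1: p=0.1906, T=0.266, ωT=0.838618, cosh=1.372738, sinh=0.940430; start (x,ẋ)=(-0.004800, 0.166700) → end (x,ẋ)=(-0.027907, -0.350505)
phase 2: p=0.4702, T=0.580, ωT=1.828566, cosh=3.192799, sinh=3.032155; start (x,ẋ)=(-0.027907, -0.350505) → end (x,ẋ)=(-1.457260, -5.880738)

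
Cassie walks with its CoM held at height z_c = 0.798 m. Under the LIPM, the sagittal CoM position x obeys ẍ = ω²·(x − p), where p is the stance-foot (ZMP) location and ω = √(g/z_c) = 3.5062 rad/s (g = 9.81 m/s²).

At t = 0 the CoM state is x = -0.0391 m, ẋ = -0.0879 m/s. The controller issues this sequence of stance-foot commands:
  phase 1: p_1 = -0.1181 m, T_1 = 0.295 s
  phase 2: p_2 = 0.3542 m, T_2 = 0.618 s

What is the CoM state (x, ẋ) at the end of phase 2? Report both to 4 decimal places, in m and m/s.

x = -1.0702, ẋ = -4.8193

phase 1: p=-0.1181, T=0.295, ωT=1.034329, cosh=1.584341, sinh=1.228877; start (x,ẋ)=(-0.039100, -0.087900) → end (x,ẋ)=(-0.023745, 0.201123)
phase 2: p=0.3542, T=0.618, ωT=2.166832, cosh=4.422559, sinh=4.308019; start (x,ẋ)=(-0.023745, 0.201123) → end (x,ẋ)=(-1.070167, -4.819295)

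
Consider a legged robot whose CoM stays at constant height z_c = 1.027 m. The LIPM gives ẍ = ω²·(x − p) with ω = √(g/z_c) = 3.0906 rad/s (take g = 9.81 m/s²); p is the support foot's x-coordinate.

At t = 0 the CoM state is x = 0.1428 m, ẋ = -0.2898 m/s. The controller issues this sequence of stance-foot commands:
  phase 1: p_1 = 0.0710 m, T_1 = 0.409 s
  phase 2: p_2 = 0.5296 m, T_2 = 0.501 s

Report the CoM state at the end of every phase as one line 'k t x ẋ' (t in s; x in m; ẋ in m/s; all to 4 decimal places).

phase 1: p=0.0710, T=0.409, ωT=1.264055, cosh=1.911127, sinh=1.628621; start (x,ẋ)=(0.142800, -0.289800) → end (x,ẋ)=(0.055506, -0.192445)
phase 2: p=0.5296, T=0.501, ωT=1.548391, cosh=2.458242, sinh=2.245652; start (x,ẋ)=(0.055506, -0.192445) → end (x,ẋ)=(-0.775670, -3.763484)

1 0.4090 0.0555 -0.1924
2 0.9100 -0.7757 -3.7635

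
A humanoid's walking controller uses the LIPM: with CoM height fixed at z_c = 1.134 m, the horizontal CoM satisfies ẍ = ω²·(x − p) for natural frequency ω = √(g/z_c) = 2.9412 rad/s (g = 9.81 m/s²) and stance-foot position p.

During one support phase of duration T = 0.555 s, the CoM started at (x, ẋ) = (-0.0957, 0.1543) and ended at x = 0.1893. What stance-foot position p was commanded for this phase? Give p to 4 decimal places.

p = -0.1899

ωT = 2.9412·0.555 = 1.632366; cosh(ωT) = 2.655716, sinh(ωT) = 2.460249
x(T) = p + (x₀−p)·cosh(ωT) + (ẋ₀/ω)·sinh(ωT) ⇒ p·(1 − cosh) = x(T) − x₀·cosh − (ẋ₀/ω)·sinh
numerator   = 0.1893 − (-0.0957)·2.655716 − (0.1543/2.9412)·2.460249 = 0.314383
denominator = 1 − 2.655716 = -1.655716
p = 0.314383 / -1.655716 = -0.1899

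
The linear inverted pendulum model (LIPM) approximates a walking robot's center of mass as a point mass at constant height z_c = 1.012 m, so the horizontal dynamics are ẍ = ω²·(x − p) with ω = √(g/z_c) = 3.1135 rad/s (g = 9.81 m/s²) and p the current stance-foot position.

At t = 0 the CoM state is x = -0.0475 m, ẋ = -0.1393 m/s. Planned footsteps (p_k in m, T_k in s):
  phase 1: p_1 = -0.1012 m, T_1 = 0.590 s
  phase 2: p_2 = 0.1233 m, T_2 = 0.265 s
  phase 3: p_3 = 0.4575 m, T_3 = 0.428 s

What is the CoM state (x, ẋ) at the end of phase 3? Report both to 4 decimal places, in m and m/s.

x = -0.9599, ẋ = -4.0634

phase 1: p=-0.1012, T=0.590, ωT=1.836965, cosh=3.218379, sinh=3.059079; start (x,ẋ)=(-0.047500, -0.139300) → end (x,ẋ)=(-0.065238, 0.063142)
phase 2: p=0.1233, T=0.265, ωT=0.825078, cosh=1.360129, sinh=0.921928; start (x,ẋ)=(-0.065238, 0.063142) → end (x,ẋ)=(-0.114439, -0.455303)
phase 3: p=0.4575, T=0.428, ωT=1.332578, cosh=2.027300, sinh=1.763504; start (x,ẋ)=(-0.114439, -0.455303) → end (x,ẋ)=(-0.959879, -4.063365)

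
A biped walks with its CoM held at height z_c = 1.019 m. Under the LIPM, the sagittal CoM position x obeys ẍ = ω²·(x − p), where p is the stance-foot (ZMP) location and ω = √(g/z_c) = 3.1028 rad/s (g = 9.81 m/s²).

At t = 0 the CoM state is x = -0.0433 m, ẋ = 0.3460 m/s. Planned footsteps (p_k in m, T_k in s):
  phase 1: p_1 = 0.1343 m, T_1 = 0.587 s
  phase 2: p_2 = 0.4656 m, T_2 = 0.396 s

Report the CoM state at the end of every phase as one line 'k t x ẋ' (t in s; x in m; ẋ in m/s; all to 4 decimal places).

1 0.5870 -0.0933 -0.5611
2 0.9830 -0.8535 -3.7495

phase 1: p=0.1343, T=0.587, ωT=1.821344, cosh=3.170982, sinh=3.009174; start (x,ẋ)=(-0.043300, 0.346000) → end (x,ẋ)=(-0.093307, -0.561067)
phase 2: p=0.4656, T=0.396, ωT=1.228709, cosh=1.854743, sinh=1.562072; start (x,ẋ)=(-0.093307, -0.561067) → end (x,ẋ)=(-0.853492, -3.749544)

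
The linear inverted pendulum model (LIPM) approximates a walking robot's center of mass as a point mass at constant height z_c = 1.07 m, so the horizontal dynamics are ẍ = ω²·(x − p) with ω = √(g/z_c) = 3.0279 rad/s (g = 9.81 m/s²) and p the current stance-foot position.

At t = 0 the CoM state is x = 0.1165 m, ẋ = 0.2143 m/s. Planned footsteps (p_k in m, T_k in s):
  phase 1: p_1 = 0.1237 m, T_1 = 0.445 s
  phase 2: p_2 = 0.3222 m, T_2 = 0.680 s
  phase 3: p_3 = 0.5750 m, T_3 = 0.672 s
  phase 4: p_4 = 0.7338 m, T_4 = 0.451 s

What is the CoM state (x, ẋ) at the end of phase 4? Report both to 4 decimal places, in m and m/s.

phase 1: p=0.1237, T=0.445, ωT=1.347415, cosh=2.053690, sinh=1.793779; start (x,ẋ)=(0.116500, 0.214300) → end (x,ẋ)=(0.235868, 0.401000)
phase 2: p=0.3222, T=0.680, ωT=2.058972, cosh=3.982747, sinh=3.855162; start (x,ẋ)=(0.235868, 0.401000) → end (x,ẋ)=(0.488921, 0.589328)
phase 3: p=0.5750, T=0.672, ωT=2.034749, cosh=3.890522, sinh=3.759808; start (x,ẋ)=(0.488921, 0.589328) → end (x,ẋ)=(0.971889, 1.312842)
phase 4: p=0.7338, T=0.451, ωT=1.365583, cosh=2.086619, sinh=1.831387; start (x,ẋ)=(0.971889, 1.312842) → end (x,ẋ)=(2.024657, 4.059665)

x = 2.0247, ẋ = 4.0597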